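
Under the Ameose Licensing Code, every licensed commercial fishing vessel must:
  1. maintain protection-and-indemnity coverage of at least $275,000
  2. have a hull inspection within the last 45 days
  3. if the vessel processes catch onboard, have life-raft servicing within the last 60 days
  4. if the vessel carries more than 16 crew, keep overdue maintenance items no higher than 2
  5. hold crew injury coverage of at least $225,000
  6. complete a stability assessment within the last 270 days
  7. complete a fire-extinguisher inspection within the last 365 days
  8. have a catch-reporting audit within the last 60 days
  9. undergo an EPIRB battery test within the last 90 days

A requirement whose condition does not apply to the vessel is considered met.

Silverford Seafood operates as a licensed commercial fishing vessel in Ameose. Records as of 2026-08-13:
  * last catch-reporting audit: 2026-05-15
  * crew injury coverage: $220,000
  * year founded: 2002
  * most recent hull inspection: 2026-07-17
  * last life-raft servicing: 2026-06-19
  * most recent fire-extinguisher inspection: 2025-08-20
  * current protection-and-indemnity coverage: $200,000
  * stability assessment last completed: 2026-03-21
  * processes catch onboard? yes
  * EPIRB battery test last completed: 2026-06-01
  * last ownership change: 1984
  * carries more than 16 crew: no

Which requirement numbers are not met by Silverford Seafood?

1, 5, 8

1. protection-and-indemnity coverage $200,000 < $275,000 → not met
2. hull inspection 27 days ago vs limit 45 → met
3. condition 'processes catch onboard' holds; life-raft servicing 55 days ago vs limit 60 → met
4. condition 'carries more than 16 crew' does not hold → requirement n/a → met
5. crew injury coverage $220,000 < $225,000 → not met
6. stability assessment 145 days ago vs limit 270 → met
7. fire-extinguisher inspection 358 days ago vs limit 365 → met
8. catch-reporting audit 90 days ago vs limit 60 → not met
9. EPIRB battery test 73 days ago vs limit 90 → met
Not met: 1, 5, 8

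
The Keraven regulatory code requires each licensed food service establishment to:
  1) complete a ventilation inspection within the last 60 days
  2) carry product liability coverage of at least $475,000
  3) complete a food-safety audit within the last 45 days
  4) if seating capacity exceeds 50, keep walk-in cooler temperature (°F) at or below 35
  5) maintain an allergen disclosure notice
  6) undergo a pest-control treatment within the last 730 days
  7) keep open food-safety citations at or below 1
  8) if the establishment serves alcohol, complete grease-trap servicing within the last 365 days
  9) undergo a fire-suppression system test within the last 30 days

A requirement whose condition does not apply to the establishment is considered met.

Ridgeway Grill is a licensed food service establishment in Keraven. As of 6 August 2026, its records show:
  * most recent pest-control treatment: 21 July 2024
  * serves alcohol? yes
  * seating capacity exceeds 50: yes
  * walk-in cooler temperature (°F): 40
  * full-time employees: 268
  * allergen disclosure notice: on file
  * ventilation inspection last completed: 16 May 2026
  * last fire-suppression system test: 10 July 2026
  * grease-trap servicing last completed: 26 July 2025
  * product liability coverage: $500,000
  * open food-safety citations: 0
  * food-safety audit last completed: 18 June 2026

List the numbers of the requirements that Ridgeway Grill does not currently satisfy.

1, 3, 4, 6, 8

1. ventilation inspection 82 days ago vs limit 60 → not met
2. product liability coverage $500,000 ≥ $475,000 → met
3. food-safety audit 49 days ago vs limit 45 → not met
4. condition 'seating capacity exceeds 50' holds; walk-in cooler temperature (°F) 40 > 35 → not met
5. allergen disclosure notice present → met
6. pest-control treatment 746 days ago vs limit 730 → not met
7. open food-safety citations 0 ≤ 1 → met
8. condition 'serves alcohol' holds; grease-trap servicing 376 days ago vs limit 365 → not met
9. fire-suppression system test 27 days ago vs limit 30 → met
Not met: 1, 3, 4, 6, 8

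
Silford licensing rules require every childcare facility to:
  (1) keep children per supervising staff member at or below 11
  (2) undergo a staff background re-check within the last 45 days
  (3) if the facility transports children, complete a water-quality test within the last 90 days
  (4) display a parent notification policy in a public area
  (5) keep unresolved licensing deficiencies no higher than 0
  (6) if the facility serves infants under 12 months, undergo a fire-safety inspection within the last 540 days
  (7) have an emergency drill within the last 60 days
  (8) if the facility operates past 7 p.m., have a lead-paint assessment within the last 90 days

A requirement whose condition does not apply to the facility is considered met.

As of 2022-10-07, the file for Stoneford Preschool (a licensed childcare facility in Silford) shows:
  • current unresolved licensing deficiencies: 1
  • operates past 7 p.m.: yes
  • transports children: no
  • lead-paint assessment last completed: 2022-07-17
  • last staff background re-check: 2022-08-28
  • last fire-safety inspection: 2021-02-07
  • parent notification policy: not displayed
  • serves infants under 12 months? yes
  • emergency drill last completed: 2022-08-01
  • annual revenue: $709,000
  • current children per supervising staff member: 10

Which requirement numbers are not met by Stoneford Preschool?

4, 5, 6, 7

1. children per supervising staff member 10 ≤ 11 → met
2. staff background re-check 40 days ago vs limit 45 → met
3. condition 'transports children' does not hold → requirement n/a → met
4. parent notification policy absent → not met
5. unresolved licensing deficiencies 1 > 0 → not met
6. condition 'serves infants under 12 months' holds; fire-safety inspection 607 days ago vs limit 540 → not met
7. emergency drill 67 days ago vs limit 60 → not met
8. condition 'operates past 7 p.m.' holds; lead-paint assessment 82 days ago vs limit 90 → met
Not met: 4, 5, 6, 7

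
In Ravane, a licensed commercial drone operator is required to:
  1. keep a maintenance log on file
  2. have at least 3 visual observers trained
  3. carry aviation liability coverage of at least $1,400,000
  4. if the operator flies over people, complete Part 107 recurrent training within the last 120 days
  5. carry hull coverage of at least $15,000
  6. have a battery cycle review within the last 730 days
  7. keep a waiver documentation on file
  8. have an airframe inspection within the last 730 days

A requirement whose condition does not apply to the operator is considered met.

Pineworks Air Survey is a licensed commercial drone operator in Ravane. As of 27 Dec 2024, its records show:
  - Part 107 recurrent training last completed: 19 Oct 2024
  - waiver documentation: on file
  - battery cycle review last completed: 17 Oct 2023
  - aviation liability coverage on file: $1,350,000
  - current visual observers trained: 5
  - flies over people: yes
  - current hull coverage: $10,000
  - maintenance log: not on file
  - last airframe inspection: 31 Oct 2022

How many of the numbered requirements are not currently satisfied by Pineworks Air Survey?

1. maintenance log absent → not met
2. visual observers trained 5 ≥ 3 → met
3. aviation liability coverage $1,350,000 < $1,400,000 → not met
4. condition 'flies over people' holds; Part 107 recurrent training 69 days ago vs limit 120 → met
5. hull coverage $10,000 < $15,000 → not met
6. battery cycle review 437 days ago vs limit 730 → met
7. waiver documentation present → met
8. airframe inspection 788 days ago vs limit 730 → not met
Not met: 4 of 8

4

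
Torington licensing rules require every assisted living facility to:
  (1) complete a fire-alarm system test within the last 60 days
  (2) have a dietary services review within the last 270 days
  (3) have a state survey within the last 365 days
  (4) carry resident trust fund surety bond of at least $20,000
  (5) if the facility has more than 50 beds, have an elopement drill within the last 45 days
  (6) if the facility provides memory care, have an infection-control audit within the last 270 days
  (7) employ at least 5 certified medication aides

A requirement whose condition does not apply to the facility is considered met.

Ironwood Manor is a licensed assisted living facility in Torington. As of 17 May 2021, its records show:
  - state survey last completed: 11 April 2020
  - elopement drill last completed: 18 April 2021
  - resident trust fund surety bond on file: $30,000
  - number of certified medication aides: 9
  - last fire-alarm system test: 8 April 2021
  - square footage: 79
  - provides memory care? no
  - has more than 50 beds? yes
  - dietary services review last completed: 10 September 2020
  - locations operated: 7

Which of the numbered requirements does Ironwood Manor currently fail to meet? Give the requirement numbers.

3

1. fire-alarm system test 39 days ago vs limit 60 → met
2. dietary services review 249 days ago vs limit 270 → met
3. state survey 401 days ago vs limit 365 → not met
4. resident trust fund surety bond $30,000 ≥ $20,000 → met
5. condition 'has more than 50 beds' holds; elopement drill 29 days ago vs limit 45 → met
6. condition 'provides memory care' does not hold → requirement n/a → met
7. certified medication aides 9 ≥ 5 → met
Not met: 3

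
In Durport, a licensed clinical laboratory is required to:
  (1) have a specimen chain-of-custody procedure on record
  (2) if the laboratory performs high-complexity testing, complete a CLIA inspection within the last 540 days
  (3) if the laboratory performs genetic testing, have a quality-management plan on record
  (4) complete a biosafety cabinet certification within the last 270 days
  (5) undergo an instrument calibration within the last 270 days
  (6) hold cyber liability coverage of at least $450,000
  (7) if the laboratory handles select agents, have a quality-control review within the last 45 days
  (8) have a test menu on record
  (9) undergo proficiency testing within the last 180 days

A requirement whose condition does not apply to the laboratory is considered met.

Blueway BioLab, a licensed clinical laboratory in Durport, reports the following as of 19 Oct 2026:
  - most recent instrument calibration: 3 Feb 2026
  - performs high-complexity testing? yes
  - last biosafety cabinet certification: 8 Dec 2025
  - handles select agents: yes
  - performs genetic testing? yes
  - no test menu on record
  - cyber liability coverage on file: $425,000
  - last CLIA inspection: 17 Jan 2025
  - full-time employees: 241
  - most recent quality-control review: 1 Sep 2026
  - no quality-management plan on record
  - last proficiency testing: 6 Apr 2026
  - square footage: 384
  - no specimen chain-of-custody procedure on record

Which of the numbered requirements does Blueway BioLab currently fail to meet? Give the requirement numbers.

1. specimen chain-of-custody procedure absent → not met
2. condition 'performs high-complexity testing' holds; CLIA inspection 640 days ago vs limit 540 → not met
3. condition 'performs genetic testing' holds; quality-management plan absent → not met
4. biosafety cabinet certification 315 days ago vs limit 270 → not met
5. instrument calibration 258 days ago vs limit 270 → met
6. cyber liability coverage $425,000 < $450,000 → not met
7. condition 'handles select agents' holds; quality-control review 48 days ago vs limit 45 → not met
8. test menu absent → not met
9. proficiency testing 196 days ago vs limit 180 → not met
Not met: 1, 2, 3, 4, 6, 7, 8, 9

1, 2, 3, 4, 6, 7, 8, 9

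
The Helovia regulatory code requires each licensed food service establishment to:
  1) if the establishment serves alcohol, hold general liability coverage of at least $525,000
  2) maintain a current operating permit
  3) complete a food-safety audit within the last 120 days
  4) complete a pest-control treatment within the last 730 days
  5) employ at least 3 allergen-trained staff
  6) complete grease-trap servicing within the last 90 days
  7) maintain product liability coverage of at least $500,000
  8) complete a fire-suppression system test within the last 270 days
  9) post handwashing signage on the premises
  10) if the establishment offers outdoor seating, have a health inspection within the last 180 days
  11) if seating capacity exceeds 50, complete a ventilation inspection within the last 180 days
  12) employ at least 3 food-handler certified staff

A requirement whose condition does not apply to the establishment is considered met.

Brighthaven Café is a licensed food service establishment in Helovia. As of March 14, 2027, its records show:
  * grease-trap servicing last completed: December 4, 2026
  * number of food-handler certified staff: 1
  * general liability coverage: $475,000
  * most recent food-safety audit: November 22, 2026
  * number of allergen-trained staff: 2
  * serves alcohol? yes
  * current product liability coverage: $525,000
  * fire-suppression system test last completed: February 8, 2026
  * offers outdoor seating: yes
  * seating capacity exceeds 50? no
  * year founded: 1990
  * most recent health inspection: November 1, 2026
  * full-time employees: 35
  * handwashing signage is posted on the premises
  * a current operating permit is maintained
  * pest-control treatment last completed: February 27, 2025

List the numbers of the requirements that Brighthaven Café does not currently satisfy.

1, 4, 5, 6, 8, 12

1. condition 'serves alcohol' holds; general liability coverage $475,000 < $525,000 → not met
2. current operating permit present → met
3. food-safety audit 112 days ago vs limit 120 → met
4. pest-control treatment 745 days ago vs limit 730 → not met
5. allergen-trained staff 2 < 3 → not met
6. grease-trap servicing 100 days ago vs limit 90 → not met
7. product liability coverage $525,000 ≥ $500,000 → met
8. fire-suppression system test 399 days ago vs limit 270 → not met
9. handwashing signage present → met
10. condition 'offers outdoor seating' holds; health inspection 133 days ago vs limit 180 → met
11. condition 'seating capacity exceeds 50' does not hold → requirement n/a → met
12. food-handler certified staff 1 < 3 → not met
Not met: 1, 4, 5, 6, 8, 12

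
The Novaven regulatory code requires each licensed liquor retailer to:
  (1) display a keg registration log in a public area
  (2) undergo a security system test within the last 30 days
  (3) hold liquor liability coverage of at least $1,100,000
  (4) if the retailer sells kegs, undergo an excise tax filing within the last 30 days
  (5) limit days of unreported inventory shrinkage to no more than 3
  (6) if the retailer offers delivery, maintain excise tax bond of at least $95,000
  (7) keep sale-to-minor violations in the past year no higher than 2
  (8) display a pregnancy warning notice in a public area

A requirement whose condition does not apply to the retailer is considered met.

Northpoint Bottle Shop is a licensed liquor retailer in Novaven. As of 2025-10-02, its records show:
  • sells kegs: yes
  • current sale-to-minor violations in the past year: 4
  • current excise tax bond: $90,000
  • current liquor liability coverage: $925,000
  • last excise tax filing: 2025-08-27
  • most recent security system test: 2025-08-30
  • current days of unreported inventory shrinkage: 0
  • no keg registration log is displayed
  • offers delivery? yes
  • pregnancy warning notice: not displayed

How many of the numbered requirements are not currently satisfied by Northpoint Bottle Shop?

1. keg registration log absent → not met
2. security system test 33 days ago vs limit 30 → not met
3. liquor liability coverage $925,000 < $1,100,000 → not met
4. condition 'sells kegs' holds; excise tax filing 36 days ago vs limit 30 → not met
5. days of unreported inventory shrinkage 0 ≤ 3 → met
6. condition 'offers delivery' holds; excise tax bond $90,000 < $95,000 → not met
7. sale-to-minor violations in the past year 4 > 2 → not met
8. pregnancy warning notice absent → not met
Not met: 7 of 8

7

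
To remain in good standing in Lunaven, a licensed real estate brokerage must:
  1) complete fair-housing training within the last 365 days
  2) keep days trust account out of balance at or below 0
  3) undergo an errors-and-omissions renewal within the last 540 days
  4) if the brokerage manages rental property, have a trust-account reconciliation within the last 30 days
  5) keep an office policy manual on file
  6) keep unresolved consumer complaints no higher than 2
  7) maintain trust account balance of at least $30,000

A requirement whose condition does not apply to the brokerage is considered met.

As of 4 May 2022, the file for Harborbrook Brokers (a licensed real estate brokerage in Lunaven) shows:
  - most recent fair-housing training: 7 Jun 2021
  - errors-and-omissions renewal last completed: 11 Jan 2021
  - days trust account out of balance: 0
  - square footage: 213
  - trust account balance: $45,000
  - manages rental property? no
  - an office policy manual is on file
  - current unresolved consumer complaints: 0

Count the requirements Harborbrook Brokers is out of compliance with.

0

1. fair-housing training 331 days ago vs limit 365 → met
2. days trust account out of balance 0 ≤ 0 → met
3. errors-and-omissions renewal 478 days ago vs limit 540 → met
4. condition 'manages rental property' does not hold → requirement n/a → met
5. office policy manual present → met
6. unresolved consumer complaints 0 ≤ 2 → met
7. trust account balance $45,000 ≥ $30,000 → met
Not met: 0 of 7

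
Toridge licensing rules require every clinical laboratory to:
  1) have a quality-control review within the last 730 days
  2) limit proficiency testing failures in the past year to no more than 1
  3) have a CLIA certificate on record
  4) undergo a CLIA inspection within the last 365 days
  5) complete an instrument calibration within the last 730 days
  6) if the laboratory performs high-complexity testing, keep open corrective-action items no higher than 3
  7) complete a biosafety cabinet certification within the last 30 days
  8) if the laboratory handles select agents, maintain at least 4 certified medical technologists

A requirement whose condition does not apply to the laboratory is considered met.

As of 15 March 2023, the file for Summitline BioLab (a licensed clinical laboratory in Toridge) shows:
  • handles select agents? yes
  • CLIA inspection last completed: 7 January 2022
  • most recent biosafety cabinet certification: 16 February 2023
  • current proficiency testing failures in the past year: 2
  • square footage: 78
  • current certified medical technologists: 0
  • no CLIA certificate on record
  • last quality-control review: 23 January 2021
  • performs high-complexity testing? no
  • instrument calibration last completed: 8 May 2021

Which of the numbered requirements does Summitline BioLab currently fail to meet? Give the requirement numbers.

1. quality-control review 781 days ago vs limit 730 → not met
2. proficiency testing failures in the past year 2 > 1 → not met
3. CLIA certificate absent → not met
4. CLIA inspection 432 days ago vs limit 365 → not met
5. instrument calibration 676 days ago vs limit 730 → met
6. condition 'performs high-complexity testing' does not hold → requirement n/a → met
7. biosafety cabinet certification 27 days ago vs limit 30 → met
8. condition 'handles select agents' holds; certified medical technologists 0 < 4 → not met
Not met: 1, 2, 3, 4, 8

1, 2, 3, 4, 8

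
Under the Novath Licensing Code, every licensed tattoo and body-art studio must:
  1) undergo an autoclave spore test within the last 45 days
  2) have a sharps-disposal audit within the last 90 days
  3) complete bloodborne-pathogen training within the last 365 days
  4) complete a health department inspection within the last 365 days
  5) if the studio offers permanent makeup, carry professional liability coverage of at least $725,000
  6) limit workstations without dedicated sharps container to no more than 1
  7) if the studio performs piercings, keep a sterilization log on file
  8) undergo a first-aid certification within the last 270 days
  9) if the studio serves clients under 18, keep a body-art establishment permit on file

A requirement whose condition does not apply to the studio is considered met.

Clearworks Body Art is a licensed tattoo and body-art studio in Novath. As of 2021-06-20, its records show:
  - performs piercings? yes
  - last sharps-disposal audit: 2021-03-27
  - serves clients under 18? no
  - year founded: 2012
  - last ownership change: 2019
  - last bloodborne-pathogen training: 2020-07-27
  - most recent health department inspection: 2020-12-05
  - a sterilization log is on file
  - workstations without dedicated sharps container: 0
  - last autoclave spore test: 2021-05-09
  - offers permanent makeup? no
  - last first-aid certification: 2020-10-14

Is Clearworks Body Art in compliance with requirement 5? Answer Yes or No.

Yes

5. condition 'offers permanent makeup' does not hold → requirement n/a → met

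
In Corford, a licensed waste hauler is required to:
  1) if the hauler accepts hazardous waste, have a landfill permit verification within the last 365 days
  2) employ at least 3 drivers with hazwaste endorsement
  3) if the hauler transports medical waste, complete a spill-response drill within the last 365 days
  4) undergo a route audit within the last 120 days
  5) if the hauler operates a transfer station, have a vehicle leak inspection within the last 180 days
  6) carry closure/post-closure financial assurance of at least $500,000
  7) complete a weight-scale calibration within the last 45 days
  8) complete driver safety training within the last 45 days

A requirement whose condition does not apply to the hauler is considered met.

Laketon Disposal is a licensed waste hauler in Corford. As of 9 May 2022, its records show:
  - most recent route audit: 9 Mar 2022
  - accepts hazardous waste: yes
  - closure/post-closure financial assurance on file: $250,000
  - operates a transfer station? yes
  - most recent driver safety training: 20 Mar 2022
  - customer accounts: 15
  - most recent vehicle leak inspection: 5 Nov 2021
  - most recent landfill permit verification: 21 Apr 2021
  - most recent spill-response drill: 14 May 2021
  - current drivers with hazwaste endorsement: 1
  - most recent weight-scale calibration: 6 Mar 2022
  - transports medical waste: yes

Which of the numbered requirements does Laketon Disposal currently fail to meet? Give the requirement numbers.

1. condition 'accepts hazardous waste' holds; landfill permit verification 383 days ago vs limit 365 → not met
2. drivers with hazwaste endorsement 1 < 3 → not met
3. condition 'transports medical waste' holds; spill-response drill 360 days ago vs limit 365 → met
4. route audit 61 days ago vs limit 120 → met
5. condition 'operates a transfer station' holds; vehicle leak inspection 185 days ago vs limit 180 → not met
6. closure/post-closure financial assurance $250,000 < $500,000 → not met
7. weight-scale calibration 64 days ago vs limit 45 → not met
8. driver safety training 50 days ago vs limit 45 → not met
Not met: 1, 2, 5, 6, 7, 8

1, 2, 5, 6, 7, 8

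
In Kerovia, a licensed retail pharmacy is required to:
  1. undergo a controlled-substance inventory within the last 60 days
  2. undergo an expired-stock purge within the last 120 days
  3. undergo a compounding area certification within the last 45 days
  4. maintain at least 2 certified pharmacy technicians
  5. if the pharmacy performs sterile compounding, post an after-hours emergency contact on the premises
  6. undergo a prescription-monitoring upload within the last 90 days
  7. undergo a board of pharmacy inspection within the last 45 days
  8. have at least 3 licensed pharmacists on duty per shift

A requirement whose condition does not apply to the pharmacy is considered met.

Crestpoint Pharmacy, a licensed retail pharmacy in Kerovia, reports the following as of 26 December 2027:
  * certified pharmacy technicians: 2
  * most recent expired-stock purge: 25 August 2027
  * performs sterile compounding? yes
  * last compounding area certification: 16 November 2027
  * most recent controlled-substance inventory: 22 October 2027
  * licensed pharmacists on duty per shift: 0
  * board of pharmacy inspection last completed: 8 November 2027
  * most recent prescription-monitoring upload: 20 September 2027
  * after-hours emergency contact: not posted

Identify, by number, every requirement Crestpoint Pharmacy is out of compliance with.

1. controlled-substance inventory 65 days ago vs limit 60 → not met
2. expired-stock purge 123 days ago vs limit 120 → not met
3. compounding area certification 40 days ago vs limit 45 → met
4. certified pharmacy technicians 2 ≥ 2 → met
5. condition 'performs sterile compounding' holds; after-hours emergency contact absent → not met
6. prescription-monitoring upload 97 days ago vs limit 90 → not met
7. board of pharmacy inspection 48 days ago vs limit 45 → not met
8. licensed pharmacists on duty per shift 0 < 3 → not met
Not met: 1, 2, 5, 6, 7, 8

1, 2, 5, 6, 7, 8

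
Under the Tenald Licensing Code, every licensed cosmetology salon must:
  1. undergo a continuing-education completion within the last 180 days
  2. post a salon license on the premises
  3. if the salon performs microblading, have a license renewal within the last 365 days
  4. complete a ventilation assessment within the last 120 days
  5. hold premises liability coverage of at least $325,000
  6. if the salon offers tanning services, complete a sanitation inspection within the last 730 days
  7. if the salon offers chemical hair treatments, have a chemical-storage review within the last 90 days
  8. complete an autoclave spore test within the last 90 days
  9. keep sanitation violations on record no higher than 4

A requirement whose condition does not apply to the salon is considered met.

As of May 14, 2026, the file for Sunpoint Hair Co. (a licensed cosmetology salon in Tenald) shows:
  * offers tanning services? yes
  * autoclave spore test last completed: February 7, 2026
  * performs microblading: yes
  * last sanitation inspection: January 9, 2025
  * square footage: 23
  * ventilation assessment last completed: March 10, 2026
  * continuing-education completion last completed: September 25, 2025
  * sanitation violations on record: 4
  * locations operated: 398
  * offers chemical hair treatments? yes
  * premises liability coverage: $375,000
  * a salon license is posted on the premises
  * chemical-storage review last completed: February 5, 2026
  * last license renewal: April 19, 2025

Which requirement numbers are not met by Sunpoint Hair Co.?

1. continuing-education completion 231 days ago vs limit 180 → not met
2. salon license present → met
3. condition 'performs microblading' holds; license renewal 390 days ago vs limit 365 → not met
4. ventilation assessment 65 days ago vs limit 120 → met
5. premises liability coverage $375,000 ≥ $325,000 → met
6. condition 'offers tanning services' holds; sanitation inspection 490 days ago vs limit 730 → met
7. condition 'offers chemical hair treatments' holds; chemical-storage review 98 days ago vs limit 90 → not met
8. autoclave spore test 96 days ago vs limit 90 → not met
9. sanitation violations on record 4 ≤ 4 → met
Not met: 1, 3, 7, 8

1, 3, 7, 8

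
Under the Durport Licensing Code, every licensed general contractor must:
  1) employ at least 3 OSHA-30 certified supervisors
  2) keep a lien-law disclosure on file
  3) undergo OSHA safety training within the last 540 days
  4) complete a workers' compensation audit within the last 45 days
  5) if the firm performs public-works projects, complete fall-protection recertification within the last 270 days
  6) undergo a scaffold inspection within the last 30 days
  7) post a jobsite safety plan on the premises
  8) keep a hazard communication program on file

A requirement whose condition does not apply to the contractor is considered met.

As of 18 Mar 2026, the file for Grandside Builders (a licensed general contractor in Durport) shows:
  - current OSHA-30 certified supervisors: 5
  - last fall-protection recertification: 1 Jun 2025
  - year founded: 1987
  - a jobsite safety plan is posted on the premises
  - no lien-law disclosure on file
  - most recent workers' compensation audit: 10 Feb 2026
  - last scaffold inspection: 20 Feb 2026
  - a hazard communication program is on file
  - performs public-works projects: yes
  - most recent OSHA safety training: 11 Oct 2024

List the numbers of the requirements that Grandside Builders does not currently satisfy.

1. OSHA-30 certified supervisors 5 ≥ 3 → met
2. lien-law disclosure absent → not met
3. OSHA safety training 523 days ago vs limit 540 → met
4. workers' compensation audit 36 days ago vs limit 45 → met
5. condition 'performs public-works projects' holds; fall-protection recertification 290 days ago vs limit 270 → not met
6. scaffold inspection 26 days ago vs limit 30 → met
7. jobsite safety plan present → met
8. hazard communication program present → met
Not met: 2, 5

2, 5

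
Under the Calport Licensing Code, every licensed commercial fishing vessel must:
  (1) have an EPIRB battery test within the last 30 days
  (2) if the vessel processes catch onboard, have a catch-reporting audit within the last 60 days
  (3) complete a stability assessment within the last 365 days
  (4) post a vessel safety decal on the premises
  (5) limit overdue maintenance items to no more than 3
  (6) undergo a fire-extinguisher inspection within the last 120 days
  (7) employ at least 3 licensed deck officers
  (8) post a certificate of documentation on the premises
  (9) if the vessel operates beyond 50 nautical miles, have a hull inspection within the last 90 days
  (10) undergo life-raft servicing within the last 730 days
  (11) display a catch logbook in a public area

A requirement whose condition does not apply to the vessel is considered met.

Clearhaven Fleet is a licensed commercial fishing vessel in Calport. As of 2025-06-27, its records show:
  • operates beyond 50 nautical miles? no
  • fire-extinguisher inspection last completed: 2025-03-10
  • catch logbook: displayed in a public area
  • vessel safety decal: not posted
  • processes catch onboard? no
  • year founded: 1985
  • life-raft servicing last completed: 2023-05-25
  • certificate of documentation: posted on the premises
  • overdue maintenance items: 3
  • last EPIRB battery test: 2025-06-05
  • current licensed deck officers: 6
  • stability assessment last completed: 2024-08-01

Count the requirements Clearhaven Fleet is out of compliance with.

1. EPIRB battery test 22 days ago vs limit 30 → met
2. condition 'processes catch onboard' does not hold → requirement n/a → met
3. stability assessment 330 days ago vs limit 365 → met
4. vessel safety decal absent → not met
5. overdue maintenance items 3 ≤ 3 → met
6. fire-extinguisher inspection 109 days ago vs limit 120 → met
7. licensed deck officers 6 ≥ 3 → met
8. certificate of documentation present → met
9. condition 'operates beyond 50 nautical miles' does not hold → requirement n/a → met
10. life-raft servicing 764 days ago vs limit 730 → not met
11. catch logbook present → met
Not met: 2 of 11

2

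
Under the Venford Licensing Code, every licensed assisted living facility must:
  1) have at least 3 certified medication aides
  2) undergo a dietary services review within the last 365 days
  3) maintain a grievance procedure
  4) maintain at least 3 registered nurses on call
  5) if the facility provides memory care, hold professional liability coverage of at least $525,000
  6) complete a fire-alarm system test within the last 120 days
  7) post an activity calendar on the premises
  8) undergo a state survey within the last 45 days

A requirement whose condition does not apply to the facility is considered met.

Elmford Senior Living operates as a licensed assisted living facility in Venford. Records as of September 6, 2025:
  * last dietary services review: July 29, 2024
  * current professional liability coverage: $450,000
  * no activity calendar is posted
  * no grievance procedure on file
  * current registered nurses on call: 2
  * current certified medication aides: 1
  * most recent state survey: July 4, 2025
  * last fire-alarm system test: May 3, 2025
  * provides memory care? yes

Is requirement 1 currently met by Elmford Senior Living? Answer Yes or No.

1. certified medication aides 1 < 3 → not met

No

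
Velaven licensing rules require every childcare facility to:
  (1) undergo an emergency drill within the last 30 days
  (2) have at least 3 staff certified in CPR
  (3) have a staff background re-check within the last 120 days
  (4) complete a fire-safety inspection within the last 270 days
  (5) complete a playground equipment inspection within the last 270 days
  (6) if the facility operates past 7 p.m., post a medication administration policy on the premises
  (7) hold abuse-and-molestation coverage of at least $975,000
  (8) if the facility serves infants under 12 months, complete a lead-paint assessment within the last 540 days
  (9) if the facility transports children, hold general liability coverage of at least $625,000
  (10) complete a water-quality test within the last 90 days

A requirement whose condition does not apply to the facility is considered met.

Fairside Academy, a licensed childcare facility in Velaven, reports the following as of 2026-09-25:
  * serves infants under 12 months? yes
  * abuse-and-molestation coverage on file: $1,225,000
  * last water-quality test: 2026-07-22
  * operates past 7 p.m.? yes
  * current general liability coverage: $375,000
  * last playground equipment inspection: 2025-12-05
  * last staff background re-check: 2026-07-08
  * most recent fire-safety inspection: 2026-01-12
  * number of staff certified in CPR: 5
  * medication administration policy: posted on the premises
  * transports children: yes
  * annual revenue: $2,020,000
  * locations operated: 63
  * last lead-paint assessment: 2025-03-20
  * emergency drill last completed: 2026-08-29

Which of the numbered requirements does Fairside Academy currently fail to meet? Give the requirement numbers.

5, 8, 9

1. emergency drill 27 days ago vs limit 30 → met
2. staff certified in CPR 5 ≥ 3 → met
3. staff background re-check 79 days ago vs limit 120 → met
4. fire-safety inspection 256 days ago vs limit 270 → met
5. playground equipment inspection 294 days ago vs limit 270 → not met
6. condition 'operates past 7 p.m.' holds; medication administration policy present → met
7. abuse-and-molestation coverage $1,225,000 ≥ $975,000 → met
8. condition 'serves infants under 12 months' holds; lead-paint assessment 554 days ago vs limit 540 → not met
9. condition 'transports children' holds; general liability coverage $375,000 < $625,000 → not met
10. water-quality test 65 days ago vs limit 90 → met
Not met: 5, 8, 9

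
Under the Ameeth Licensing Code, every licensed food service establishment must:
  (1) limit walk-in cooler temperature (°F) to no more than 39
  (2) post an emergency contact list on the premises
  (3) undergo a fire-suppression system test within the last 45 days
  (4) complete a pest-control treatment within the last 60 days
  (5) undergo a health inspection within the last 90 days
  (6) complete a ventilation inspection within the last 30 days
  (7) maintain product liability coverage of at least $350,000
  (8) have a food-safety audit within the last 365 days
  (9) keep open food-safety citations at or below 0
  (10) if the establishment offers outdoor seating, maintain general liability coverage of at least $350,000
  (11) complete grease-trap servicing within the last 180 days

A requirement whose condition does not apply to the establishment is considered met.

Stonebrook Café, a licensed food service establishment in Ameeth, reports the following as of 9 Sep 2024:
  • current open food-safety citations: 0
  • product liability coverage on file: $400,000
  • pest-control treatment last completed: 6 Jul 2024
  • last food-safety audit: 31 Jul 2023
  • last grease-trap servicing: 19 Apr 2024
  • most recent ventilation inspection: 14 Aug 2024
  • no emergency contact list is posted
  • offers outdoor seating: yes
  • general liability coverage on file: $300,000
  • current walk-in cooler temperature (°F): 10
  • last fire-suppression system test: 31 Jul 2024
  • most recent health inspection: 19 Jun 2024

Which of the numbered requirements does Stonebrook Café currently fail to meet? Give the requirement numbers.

1. walk-in cooler temperature (°F) 10 ≤ 39 → met
2. emergency contact list absent → not met
3. fire-suppression system test 40 days ago vs limit 45 → met
4. pest-control treatment 65 days ago vs limit 60 → not met
5. health inspection 82 days ago vs limit 90 → met
6. ventilation inspection 26 days ago vs limit 30 → met
7. product liability coverage $400,000 ≥ $350,000 → met
8. food-safety audit 406 days ago vs limit 365 → not met
9. open food-safety citations 0 ≤ 0 → met
10. condition 'offers outdoor seating' holds; general liability coverage $300,000 < $350,000 → not met
11. grease-trap servicing 143 days ago vs limit 180 → met
Not met: 2, 4, 8, 10

2, 4, 8, 10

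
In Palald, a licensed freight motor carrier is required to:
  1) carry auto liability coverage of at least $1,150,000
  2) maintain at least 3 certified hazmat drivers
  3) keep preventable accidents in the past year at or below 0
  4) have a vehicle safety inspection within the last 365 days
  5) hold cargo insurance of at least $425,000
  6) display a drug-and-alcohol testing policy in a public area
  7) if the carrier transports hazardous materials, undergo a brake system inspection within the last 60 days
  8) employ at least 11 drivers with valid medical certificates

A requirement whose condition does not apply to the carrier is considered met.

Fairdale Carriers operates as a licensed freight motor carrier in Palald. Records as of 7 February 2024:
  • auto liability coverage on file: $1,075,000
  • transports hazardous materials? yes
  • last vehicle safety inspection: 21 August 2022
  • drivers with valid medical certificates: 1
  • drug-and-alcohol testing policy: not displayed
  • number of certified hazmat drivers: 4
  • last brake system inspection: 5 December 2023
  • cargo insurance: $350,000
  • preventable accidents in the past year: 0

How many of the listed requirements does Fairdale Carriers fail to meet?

1. auto liability coverage $1,075,000 < $1,150,000 → not met
2. certified hazmat drivers 4 ≥ 3 → met
3. preventable accidents in the past year 0 ≤ 0 → met
4. vehicle safety inspection 535 days ago vs limit 365 → not met
5. cargo insurance $350,000 < $425,000 → not met
6. drug-and-alcohol testing policy absent → not met
7. condition 'transports hazardous materials' holds; brake system inspection 64 days ago vs limit 60 → not met
8. drivers with valid medical certificates 1 < 11 → not met
Not met: 6 of 8

6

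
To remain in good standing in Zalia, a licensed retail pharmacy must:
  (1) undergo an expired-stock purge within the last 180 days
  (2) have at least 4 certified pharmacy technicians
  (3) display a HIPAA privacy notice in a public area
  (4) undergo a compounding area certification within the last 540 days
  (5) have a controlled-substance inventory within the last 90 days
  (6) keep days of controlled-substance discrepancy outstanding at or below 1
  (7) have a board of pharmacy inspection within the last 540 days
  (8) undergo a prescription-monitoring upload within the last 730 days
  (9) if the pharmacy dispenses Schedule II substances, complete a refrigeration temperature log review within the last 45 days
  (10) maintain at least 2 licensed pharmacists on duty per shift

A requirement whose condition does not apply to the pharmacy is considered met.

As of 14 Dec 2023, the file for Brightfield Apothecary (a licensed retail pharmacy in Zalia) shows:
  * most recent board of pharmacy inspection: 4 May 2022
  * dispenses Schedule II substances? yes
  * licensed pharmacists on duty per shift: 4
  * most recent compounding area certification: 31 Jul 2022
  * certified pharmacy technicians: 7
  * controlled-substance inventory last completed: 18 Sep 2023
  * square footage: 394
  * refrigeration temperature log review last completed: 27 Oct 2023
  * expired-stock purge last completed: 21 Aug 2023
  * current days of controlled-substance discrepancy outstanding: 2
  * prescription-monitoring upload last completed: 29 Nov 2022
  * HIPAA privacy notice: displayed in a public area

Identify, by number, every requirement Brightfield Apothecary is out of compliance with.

1. expired-stock purge 115 days ago vs limit 180 → met
2. certified pharmacy technicians 7 ≥ 4 → met
3. HIPAA privacy notice present → met
4. compounding area certification 501 days ago vs limit 540 → met
5. controlled-substance inventory 87 days ago vs limit 90 → met
6. days of controlled-substance discrepancy outstanding 2 > 1 → not met
7. board of pharmacy inspection 589 days ago vs limit 540 → not met
8. prescription-monitoring upload 380 days ago vs limit 730 → met
9. condition 'dispenses Schedule II substances' holds; refrigeration temperature log review 48 days ago vs limit 45 → not met
10. licensed pharmacists on duty per shift 4 ≥ 2 → met
Not met: 6, 7, 9

6, 7, 9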